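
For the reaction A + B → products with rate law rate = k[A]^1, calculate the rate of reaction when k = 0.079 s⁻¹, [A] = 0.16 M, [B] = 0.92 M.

0.01264 M/s

Step 1: The rate law is rate = k[A]^1
Step 2: Note that the rate does not depend on [B] (zero order in B).
Step 3: rate = 0.079 × (0.16)^1 = 0.01264 M/s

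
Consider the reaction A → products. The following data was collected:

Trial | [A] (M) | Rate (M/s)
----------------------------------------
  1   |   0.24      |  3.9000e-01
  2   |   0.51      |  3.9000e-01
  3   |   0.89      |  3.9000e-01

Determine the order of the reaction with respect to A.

zeroth order (0)

Step 1: Compare trials - when concentration changes, rate stays constant.
Step 2: rate₂/rate₁ = 3.9000e-01/3.9000e-01 = 1
Step 3: [A]₂/[A]₁ = 0.51/0.24 = 2.125
Step 4: Since rate ratio ≈ (conc ratio)^0, the reaction is zeroth order.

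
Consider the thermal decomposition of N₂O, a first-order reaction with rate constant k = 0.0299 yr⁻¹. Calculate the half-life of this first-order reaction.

23.18 yr

Step 1: For a first-order reaction, t₁/₂ = ln(2)/k
Step 2: t₁/₂ = ln(2)/0.0299
Step 3: t₁/₂ = 0.6931/0.0299 = 23.18 yr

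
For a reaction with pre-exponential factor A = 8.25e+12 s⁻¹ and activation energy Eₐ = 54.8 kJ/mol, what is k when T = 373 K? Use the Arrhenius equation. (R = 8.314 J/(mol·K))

1.75e+05 s⁻¹

Step 1: Use the Arrhenius equation: k = A × exp(-Eₐ/RT)
Step 2: Convert Eₐ to J/mol: 54.8 kJ/mol = 54800 J/mol
Step 3: Calculate the exponent: -Eₐ/(RT) = -54800/(8.314 × 373) = -17.67102
Step 4: k = 8.25e+12 × exp(-17.67102)
Step 5: k = 8.25e+12 × 2.11628e-08 = 1.7459e+05 s⁻¹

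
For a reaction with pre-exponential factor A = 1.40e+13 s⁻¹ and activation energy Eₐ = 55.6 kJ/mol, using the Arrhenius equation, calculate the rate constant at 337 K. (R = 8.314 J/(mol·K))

3.37e+04 s⁻¹

Step 1: Use the Arrhenius equation: k = A × exp(-Eₐ/RT)
Step 2: Convert Eₐ to J/mol: 55.6 kJ/mol = 55600 J/mol
Step 3: Calculate the exponent: -Eₐ/(RT) = -55600/(8.314 × 337) = -19.84426
Step 4: k = 1.40e+13 × exp(-19.84426)
Step 5: k = 1.40e+13 × 2.40850e-09 = 3.3719e+04 s⁻¹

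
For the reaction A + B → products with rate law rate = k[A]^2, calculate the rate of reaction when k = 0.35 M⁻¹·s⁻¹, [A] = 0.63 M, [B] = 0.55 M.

0.1389 M/s

Step 1: The rate law is rate = k[A]^2
Step 2: Note that the rate does not depend on [B] (zero order in B).
Step 3: rate = 0.35 × (0.63)^2 = 0.138915 M/s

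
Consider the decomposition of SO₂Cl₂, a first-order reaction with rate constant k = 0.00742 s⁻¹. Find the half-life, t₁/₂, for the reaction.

93.42 s

Step 1: For a first-order reaction, t₁/₂ = ln(2)/k
Step 2: t₁/₂ = ln(2)/0.00742
Step 3: t₁/₂ = 0.6931/0.00742 = 93.42 s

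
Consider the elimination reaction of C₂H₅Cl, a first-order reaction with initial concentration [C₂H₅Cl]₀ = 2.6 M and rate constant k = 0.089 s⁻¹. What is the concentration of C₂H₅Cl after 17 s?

0.5726 M

Step 1: For a first-order reaction: [C₂H₅Cl] = [C₂H₅Cl]₀ × e^(-kt)
Step 2: [C₂H₅Cl] = 2.6 × e^(-0.089 × 17)
Step 3: [C₂H₅Cl] = 2.6 × e^(-1.513)
Step 4: [C₂H₅Cl] = 2.6 × 0.220248 = 0.5726 M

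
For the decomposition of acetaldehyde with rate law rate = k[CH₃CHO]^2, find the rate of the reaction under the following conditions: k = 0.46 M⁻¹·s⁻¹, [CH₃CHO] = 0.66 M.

0.2004 M/s

Step 1: Identify the rate law: rate = k[CH₃CHO]^2
Step 2: Substitute values: rate = 0.46 × (0.66)^2
Step 3: Calculate: rate = 0.46 × 0.4356 = 0.200376 M/s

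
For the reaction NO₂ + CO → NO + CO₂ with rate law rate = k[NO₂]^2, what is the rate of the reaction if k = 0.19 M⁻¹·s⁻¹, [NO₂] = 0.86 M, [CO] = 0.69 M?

0.1405 M/s

Step 1: The rate law is rate = k[NO₂]^2
Step 2: Note that the rate does not depend on [CO] (zero order in CO).
Step 3: rate = 0.19 × (0.86)^2 = 0.140524 M/s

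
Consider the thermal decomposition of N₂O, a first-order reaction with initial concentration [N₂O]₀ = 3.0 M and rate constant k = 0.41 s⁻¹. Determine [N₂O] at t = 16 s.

0.004248 M

Step 1: For a first-order reaction: [N₂O] = [N₂O]₀ × e^(-kt)
Step 2: [N₂O] = 3.0 × e^(-0.41 × 16)
Step 3: [N₂O] = 3.0 × e^(-6.56)
Step 4: [N₂O] = 3.0 × 0.00141589 = 0.004248 M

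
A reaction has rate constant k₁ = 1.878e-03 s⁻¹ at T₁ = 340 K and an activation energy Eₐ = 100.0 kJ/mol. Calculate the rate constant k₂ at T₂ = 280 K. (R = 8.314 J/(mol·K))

9.582e-07 s⁻¹

Step 1: Use the two-temperature Arrhenius form: ln(k₂/k₁) = -Eₐ/R × (1/T₂ - 1/T₁)
Step 2: Convert Eₐ to J/mol: 100.0 kJ/mol = 100000 J/mol
Step 3: 1/T₂ - 1/T₁ = 1/280 - 1/340 = 6.302521e-04 K⁻¹
Step 4: ln(k₂/k₁) = -100000/8.314 × 6.302521e-04 = -7.58061
Step 5: k₂ = k₁ × exp(-7.58061) = 1.878e-03 × 5.10250e-04 = 9.582e-07 s⁻¹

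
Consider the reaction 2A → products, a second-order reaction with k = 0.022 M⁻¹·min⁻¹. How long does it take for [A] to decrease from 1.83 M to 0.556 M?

56.91 min

Step 1: For second-order: t = (1/[A] - 1/[A]₀)/k
Step 2: t = (1/0.556 - 1/1.83)/0.022
Step 3: t = (1.799 - 0.5464)/0.022
Step 4: t = 1.252/0.022 = 56.91 min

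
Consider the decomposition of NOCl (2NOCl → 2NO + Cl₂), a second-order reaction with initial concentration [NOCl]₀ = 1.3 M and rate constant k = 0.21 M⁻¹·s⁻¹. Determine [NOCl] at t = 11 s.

0.3248 M

Step 1: For a second-order reaction: 1/[NOCl] = 1/[NOCl]₀ + kt
Step 2: 1/[NOCl] = 1/1.3 + 0.21 × 11
Step 3: 1/[NOCl] = 0.7692 + 2.31 = 3.079
Step 4: [NOCl] = 1/3.079 = 0.3248 M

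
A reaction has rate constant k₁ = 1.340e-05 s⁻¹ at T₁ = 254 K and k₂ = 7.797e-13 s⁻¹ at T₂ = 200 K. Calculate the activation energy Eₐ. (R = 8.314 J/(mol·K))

130.3 kJ/mol

Step 1: Use the two-temperature Arrhenius form: ln(k₂/k₁) = -Eₐ/R × (1/T₂ - 1/T₁)
Step 2: ln(k₂/k₁) = ln(7.797e-13/1.340e-05) = ln(5.81866e-08) = -16.6596
Step 3: 1/T₂ - 1/T₁ = 1/200 - 1/254 = 1.062992e-03 K⁻¹
Step 4: Eₐ = -R × ln(k₂/k₁) / (1/T₂ - 1/T₁) = -8.314 × -16.6596 / 1.062992e-03
Step 5: Eₐ = 1.3030e+05 J/mol = 130.3 kJ/mol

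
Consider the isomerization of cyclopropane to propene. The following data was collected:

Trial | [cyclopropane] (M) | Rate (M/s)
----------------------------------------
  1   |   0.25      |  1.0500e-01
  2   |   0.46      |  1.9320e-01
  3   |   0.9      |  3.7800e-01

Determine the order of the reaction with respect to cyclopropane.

first order (1)

Step 1: Compare trials to find order n where rate₂/rate₁ = ([cyclopropane]₂/[cyclopropane]₁)^n
Step 2: rate₂/rate₁ = 1.9320e-01/1.0500e-01 = 1.84
Step 3: [cyclopropane]₂/[cyclopropane]₁ = 0.46/0.25 = 1.84
Step 4: n = ln(1.84)/ln(1.84) = 1.00 ≈ 1
Step 5: The reaction is first order in cyclopropane.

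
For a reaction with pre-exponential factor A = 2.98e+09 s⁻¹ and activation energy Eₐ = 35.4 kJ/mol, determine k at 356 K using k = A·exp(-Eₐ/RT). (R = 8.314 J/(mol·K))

1.91e+04 s⁻¹

Step 1: Use the Arrhenius equation: k = A × exp(-Eₐ/RT)
Step 2: Convert Eₐ to J/mol: 35.4 kJ/mol = 35400 J/mol
Step 3: Calculate the exponent: -Eₐ/(RT) = -35400/(8.314 × 356) = -11.96033
Step 4: k = 2.98e+09 × exp(-11.96033)
Step 5: k = 2.98e+09 × 6.39285e-06 = 1.9051e+04 s⁻¹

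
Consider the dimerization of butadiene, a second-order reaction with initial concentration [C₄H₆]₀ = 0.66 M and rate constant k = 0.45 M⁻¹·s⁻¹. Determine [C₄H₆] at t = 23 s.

0.08428 M

Step 1: For a second-order reaction: 1/[C₄H₆] = 1/[C₄H₆]₀ + kt
Step 2: 1/[C₄H₆] = 1/0.66 + 0.45 × 23
Step 3: 1/[C₄H₆] = 1.515 + 10.35 = 11.87
Step 4: [C₄H₆] = 1/11.87 = 0.08428 M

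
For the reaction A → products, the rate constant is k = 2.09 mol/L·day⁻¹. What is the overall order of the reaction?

zeroth order (0)

Step 1: The units of k for an nth-order reaction are (concentration)^(1-n)·(time)⁻¹.
Step 2: Here k has units mol/L·day⁻¹, so the concentration exponent is 1.
Step 3: 1 - n = 1 ⇒ n = 0. The reaction is zeroth order.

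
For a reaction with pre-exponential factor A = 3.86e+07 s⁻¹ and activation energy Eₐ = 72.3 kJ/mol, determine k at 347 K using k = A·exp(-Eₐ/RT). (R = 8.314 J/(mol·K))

5.04e-04 s⁻¹

Step 1: Use the Arrhenius equation: k = A × exp(-Eₐ/RT)
Step 2: Convert Eₐ to J/mol: 72.3 kJ/mol = 72300 J/mol
Step 3: Calculate the exponent: -Eₐ/(RT) = -72300/(8.314 × 347) = -25.06102
Step 4: k = 3.86e+07 × exp(-25.06102)
Step 5: k = 3.86e+07 × 1.30658e-11 = 5.0434e-04 s⁻¹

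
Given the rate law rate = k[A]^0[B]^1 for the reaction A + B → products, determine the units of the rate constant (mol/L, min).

min⁻¹

Step 1: Overall order = 0 + 1 = 1.
Step 2: rate has units mol/L·min⁻¹; [A]^0[B]^1 has units (mol/L)^1.
Step 3: k = rate/([A]^0[B]^1), so units of k = (mol/L)^(1-1)·min⁻¹ = min⁻¹.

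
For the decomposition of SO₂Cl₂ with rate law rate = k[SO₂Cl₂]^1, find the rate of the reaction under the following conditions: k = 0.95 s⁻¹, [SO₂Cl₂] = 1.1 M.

1.045 M/s

Step 1: Identify the rate law: rate = k[SO₂Cl₂]^1
Step 2: Substitute values: rate = 0.95 × (1.1)^1
Step 3: Calculate: rate = 0.95 × 1.1 = 1.045 M/s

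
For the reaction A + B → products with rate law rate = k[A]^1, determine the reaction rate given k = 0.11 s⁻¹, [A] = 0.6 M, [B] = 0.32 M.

0.066 M/s

Step 1: The rate law is rate = k[A]^1
Step 2: Note that the rate does not depend on [B] (zero order in B).
Step 3: rate = 0.11 × (0.6)^1 = 0.066 M/s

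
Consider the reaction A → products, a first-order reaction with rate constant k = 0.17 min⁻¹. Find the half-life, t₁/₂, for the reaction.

4.077 min

Step 1: For a first-order reaction, t₁/₂ = ln(2)/k
Step 2: t₁/₂ = ln(2)/0.17
Step 3: t₁/₂ = 0.6931/0.17 = 4.077 min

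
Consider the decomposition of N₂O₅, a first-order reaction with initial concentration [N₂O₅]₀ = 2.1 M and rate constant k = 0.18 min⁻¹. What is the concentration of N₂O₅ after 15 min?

0.1411 M

Step 1: For a first-order reaction: [N₂O₅] = [N₂O₅]₀ × e^(-kt)
Step 2: [N₂O₅] = 2.1 × e^(-0.18 × 15)
Step 3: [N₂O₅] = 2.1 × e^(-2.7)
Step 4: [N₂O₅] = 2.1 × 0.0672055 = 0.1411 M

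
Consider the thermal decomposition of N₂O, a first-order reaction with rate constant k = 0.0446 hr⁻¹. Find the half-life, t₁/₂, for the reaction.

15.54 hr

Step 1: For a first-order reaction, t₁/₂ = ln(2)/k
Step 2: t₁/₂ = ln(2)/0.0446
Step 3: t₁/₂ = 0.6931/0.0446 = 15.54 hr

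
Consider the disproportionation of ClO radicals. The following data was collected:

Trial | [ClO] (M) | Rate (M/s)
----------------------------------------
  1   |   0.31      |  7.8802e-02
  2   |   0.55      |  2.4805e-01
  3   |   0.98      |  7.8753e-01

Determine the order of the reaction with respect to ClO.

second order (2)

Step 1: Compare trials to find order n where rate₂/rate₁ = ([ClO]₂/[ClO]₁)^n
Step 2: rate₂/rate₁ = 2.4805e-01/7.8802e-02 = 3.148
Step 3: [ClO]₂/[ClO]₁ = 0.55/0.31 = 1.774
Step 4: n = ln(3.148)/ln(1.774) = 2.00 ≈ 2
Step 5: The reaction is second order in ClO.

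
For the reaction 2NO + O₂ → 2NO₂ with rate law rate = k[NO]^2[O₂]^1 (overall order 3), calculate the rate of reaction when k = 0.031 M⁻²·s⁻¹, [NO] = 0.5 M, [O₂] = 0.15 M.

0.001162 M/s

Step 1: The rate law is rate = k[NO]^2[O₂]^1, overall order = 2+1 = 3
Step 2: Substitute values: rate = 0.031 × (0.5)^2 × (0.15)^1
Step 3: rate = 0.031 × 0.25 × 0.15 = 0.0011625 M/s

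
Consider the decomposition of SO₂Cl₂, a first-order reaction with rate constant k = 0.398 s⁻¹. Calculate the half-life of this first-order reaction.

1.742 s

Step 1: For a first-order reaction, t₁/₂ = ln(2)/k
Step 2: t₁/₂ = ln(2)/0.398
Step 3: t₁/₂ = 0.6931/0.398 = 1.742 s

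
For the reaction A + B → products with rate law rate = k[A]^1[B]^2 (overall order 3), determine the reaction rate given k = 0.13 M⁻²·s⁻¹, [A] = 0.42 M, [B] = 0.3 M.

0.004914 M/s

Step 1: The rate law is rate = k[A]^1[B]^2, overall order = 1+2 = 3
Step 2: Substitute values: rate = 0.13 × (0.42)^1 × (0.3)^2
Step 3: rate = 0.13 × 0.42 × 0.09 = 0.004914 M/s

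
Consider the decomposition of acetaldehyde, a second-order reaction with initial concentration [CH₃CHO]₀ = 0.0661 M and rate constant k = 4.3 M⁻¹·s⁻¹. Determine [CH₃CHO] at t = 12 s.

0.01499 M

Step 1: For a second-order reaction: 1/[CH₃CHO] = 1/[CH₃CHO]₀ + kt
Step 2: 1/[CH₃CHO] = 1/0.0661 + 4.3 × 12
Step 3: 1/[CH₃CHO] = 15.13 + 51.6 = 66.73
Step 4: [CH₃CHO] = 1/66.73 = 0.01499 M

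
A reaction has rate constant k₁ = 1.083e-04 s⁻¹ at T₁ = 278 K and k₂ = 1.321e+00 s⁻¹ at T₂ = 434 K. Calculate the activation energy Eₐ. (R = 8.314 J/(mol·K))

60.5 kJ/mol

Step 1: Use the two-temperature Arrhenius form: ln(k₂/k₁) = -Eₐ/R × (1/T₂ - 1/T₁)
Step 2: ln(k₂/k₁) = ln(1.321e+00/1.083e-04) = ln(12197.6) = 9.40899
Step 3: 1/T₂ - 1/T₁ = 1/434 - 1/278 = -1.292975e-03 K⁻¹
Step 4: Eₐ = -R × ln(k₂/k₁) / (1/T₂ - 1/T₁) = -8.314 × 9.40899 / -1.292975e-03
Step 5: Eₐ = 6.0501e+04 J/mol = 60.5 kJ/mol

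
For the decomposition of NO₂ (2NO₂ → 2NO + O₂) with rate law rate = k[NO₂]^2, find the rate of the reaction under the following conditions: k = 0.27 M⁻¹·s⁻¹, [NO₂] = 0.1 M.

0.0027 M/s

Step 1: Identify the rate law: rate = k[NO₂]^2
Step 2: Substitute values: rate = 0.27 × (0.1)^2
Step 3: Calculate: rate = 0.27 × 0.01 = 0.0027 M/s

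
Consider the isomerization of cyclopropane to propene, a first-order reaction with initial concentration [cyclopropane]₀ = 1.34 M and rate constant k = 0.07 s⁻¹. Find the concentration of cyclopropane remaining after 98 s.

0.001406 M

Step 1: For a first-order reaction: [cyclopropane] = [cyclopropane]₀ × e^(-kt)
Step 2: [cyclopropane] = 1.34 × e^(-0.07 × 98)
Step 3: [cyclopropane] = 1.34 × e^(-6.86)
Step 4: [cyclopropane] = 1.34 × 0.00104891 = 0.001406 M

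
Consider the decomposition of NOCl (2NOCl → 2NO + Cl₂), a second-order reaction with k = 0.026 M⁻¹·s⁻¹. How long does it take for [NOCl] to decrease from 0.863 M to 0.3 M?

83.64 s

Step 1: For second-order: t = (1/[NOCl] - 1/[NOCl]₀)/k
Step 2: t = (1/0.3 - 1/0.863)/0.026
Step 3: t = (3.333 - 1.159)/0.026
Step 4: t = 2.175/0.026 = 83.64 s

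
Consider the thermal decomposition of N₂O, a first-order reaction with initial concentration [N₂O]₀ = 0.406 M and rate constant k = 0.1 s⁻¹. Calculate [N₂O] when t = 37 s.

0.01004 M

Step 1: For a first-order reaction: [N₂O] = [N₂O]₀ × e^(-kt)
Step 2: [N₂O] = 0.406 × e^(-0.1 × 37)
Step 3: [N₂O] = 0.406 × e^(-3.7)
Step 4: [N₂O] = 0.406 × 0.0247235 = 0.01004 M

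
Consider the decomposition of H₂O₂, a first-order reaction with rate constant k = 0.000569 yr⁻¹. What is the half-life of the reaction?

1218 yr

Step 1: For a first-order reaction, t₁/₂ = ln(2)/k
Step 2: t₁/₂ = ln(2)/0.000569
Step 3: t₁/₂ = 0.6931/0.000569 = 1218 yr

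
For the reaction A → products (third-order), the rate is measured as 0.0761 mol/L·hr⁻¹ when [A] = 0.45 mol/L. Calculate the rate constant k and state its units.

0.8351 (mol/L)⁻²·hr⁻¹

Step 1: rate = k[A]^3, so k = rate / [A]^3.
Step 2: k = 0.0761 / (0.45)^3 = 0.0761 / 0.09113.
Step 3: k = 0.8351 (mol/L)⁻²·hr⁻¹.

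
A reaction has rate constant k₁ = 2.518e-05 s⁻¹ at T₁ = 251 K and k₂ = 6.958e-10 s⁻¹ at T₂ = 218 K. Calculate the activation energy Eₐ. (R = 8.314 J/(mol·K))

144.7 kJ/mol

Step 1: Use the two-temperature Arrhenius form: ln(k₂/k₁) = -Eₐ/R × (1/T₂ - 1/T₁)
Step 2: ln(k₂/k₁) = ln(6.958e-10/2.518e-05) = ln(2.7633e-05) = -10.4965
Step 3: 1/T₂ - 1/T₁ = 1/218 - 1/251 = 6.030922e-04 K⁻¹
Step 4: Eₐ = -R × ln(k₂/k₁) / (1/T₂ - 1/T₁) = -8.314 × -10.4965 / 6.030922e-04
Step 5: Eₐ = 1.4470e+05 J/mol = 144.7 kJ/mol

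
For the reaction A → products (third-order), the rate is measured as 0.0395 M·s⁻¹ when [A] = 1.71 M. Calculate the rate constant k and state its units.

0.0079 M⁻²·s⁻¹

Step 1: rate = k[A]^3, so k = rate / [A]^3.
Step 2: k = 0.0395 / (1.71)^3 = 0.0395 / 5.
Step 3: k = 0.0079 M⁻²·s⁻¹.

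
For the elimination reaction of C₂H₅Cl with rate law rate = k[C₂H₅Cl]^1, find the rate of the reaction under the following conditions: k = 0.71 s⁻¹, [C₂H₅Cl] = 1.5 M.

1.065 M/s

Step 1: Identify the rate law: rate = k[C₂H₅Cl]^1
Step 2: Substitute values: rate = 0.71 × (1.5)^1
Step 3: Calculate: rate = 0.71 × 1.5 = 1.065 M/s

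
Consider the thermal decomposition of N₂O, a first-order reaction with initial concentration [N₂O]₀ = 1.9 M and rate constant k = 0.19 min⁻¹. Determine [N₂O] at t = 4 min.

0.8886 M

Step 1: For a first-order reaction: [N₂O] = [N₂O]₀ × e^(-kt)
Step 2: [N₂O] = 1.9 × e^(-0.19 × 4)
Step 3: [N₂O] = 1.9 × e^(-0.76)
Step 4: [N₂O] = 1.9 × 0.467666 = 0.8886 M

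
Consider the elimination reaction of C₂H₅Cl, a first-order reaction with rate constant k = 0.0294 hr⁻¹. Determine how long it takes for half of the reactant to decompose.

23.58 hr

Step 1: For a first-order reaction, t₁/₂ = ln(2)/k
Step 2: t₁/₂ = ln(2)/0.0294
Step 3: t₁/₂ = 0.6931/0.0294 = 23.58 hr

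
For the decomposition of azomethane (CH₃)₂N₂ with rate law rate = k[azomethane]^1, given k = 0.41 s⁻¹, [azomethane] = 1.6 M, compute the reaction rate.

0.656 M/s

Step 1: Identify the rate law: rate = k[azomethane]^1
Step 2: Substitute values: rate = 0.41 × (1.6)^1
Step 3: Calculate: rate = 0.41 × 1.6 = 0.656 M/s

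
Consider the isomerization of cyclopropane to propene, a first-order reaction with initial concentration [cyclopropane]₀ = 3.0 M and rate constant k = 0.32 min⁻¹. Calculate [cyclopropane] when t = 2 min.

1.582 M

Step 1: For a first-order reaction: [cyclopropane] = [cyclopropane]₀ × e^(-kt)
Step 2: [cyclopropane] = 3.0 × e^(-0.32 × 2)
Step 3: [cyclopropane] = 3.0 × e^(-0.64)
Step 4: [cyclopropane] = 3.0 × 0.527292 = 1.582 M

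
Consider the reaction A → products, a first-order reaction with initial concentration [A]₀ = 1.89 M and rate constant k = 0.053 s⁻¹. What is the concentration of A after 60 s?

0.0786 M

Step 1: For a first-order reaction: [A] = [A]₀ × e^(-kt)
Step 2: [A] = 1.89 × e^(-0.053 × 60)
Step 3: [A] = 1.89 × e^(-3.18)
Step 4: [A] = 1.89 × 0.0415857 = 0.0786 M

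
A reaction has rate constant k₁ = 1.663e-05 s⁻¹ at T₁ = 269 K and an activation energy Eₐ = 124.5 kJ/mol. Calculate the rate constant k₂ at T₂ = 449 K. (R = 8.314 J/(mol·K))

8.184e+04 s⁻¹

Step 1: Use the two-temperature Arrhenius form: ln(k₂/k₁) = -Eₐ/R × (1/T₂ - 1/T₁)
Step 2: Convert Eₐ to J/mol: 124.5 kJ/mol = 124500 J/mol
Step 3: 1/T₂ - 1/T₁ = 1/449 - 1/269 = -1.490301e-03 K⁻¹
Step 4: ln(k₂/k₁) = -124500/8.314 × -1.490301e-03 = 22.31687
Step 5: k₂ = k₁ × exp(22.31687) = 1.663e-05 × 4.92145e+09 = 8.184e+04 s⁻¹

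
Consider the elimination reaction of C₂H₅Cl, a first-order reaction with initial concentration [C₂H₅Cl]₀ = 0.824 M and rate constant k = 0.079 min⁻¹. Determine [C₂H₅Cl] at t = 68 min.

0.003827 M

Step 1: For a first-order reaction: [C₂H₅Cl] = [C₂H₅Cl]₀ × e^(-kt)
Step 2: [C₂H₅Cl] = 0.824 × e^(-0.079 × 68)
Step 3: [C₂H₅Cl] = 0.824 × e^(-5.372)
Step 4: [C₂H₅Cl] = 0.824 × 0.00464483 = 0.003827 M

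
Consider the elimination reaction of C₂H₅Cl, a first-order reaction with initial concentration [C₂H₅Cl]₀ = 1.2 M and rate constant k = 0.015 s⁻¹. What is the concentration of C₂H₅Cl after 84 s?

0.3404 M

Step 1: For a first-order reaction: [C₂H₅Cl] = [C₂H₅Cl]₀ × e^(-kt)
Step 2: [C₂H₅Cl] = 1.2 × e^(-0.015 × 84)
Step 3: [C₂H₅Cl] = 1.2 × e^(-1.26)
Step 4: [C₂H₅Cl] = 1.2 × 0.283654 = 0.3404 M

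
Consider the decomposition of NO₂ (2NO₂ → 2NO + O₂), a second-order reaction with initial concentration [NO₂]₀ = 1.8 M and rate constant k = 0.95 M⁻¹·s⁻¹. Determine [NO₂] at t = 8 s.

0.1226 M

Step 1: For a second-order reaction: 1/[NO₂] = 1/[NO₂]₀ + kt
Step 2: 1/[NO₂] = 1/1.8 + 0.95 × 8
Step 3: 1/[NO₂] = 0.5556 + 7.6 = 8.156
Step 4: [NO₂] = 1/8.156 = 0.1226 M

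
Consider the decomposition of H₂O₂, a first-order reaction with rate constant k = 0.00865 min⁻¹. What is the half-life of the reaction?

80.13 min

Step 1: For a first-order reaction, t₁/₂ = ln(2)/k
Step 2: t₁/₂ = ln(2)/0.00865
Step 3: t₁/₂ = 0.6931/0.00865 = 80.13 min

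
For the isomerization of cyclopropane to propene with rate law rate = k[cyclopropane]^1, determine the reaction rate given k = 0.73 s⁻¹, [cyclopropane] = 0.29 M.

0.2117 M/s

Step 1: Identify the rate law: rate = k[cyclopropane]^1
Step 2: Substitute values: rate = 0.73 × (0.29)^1
Step 3: Calculate: rate = 0.73 × 0.29 = 0.2117 M/s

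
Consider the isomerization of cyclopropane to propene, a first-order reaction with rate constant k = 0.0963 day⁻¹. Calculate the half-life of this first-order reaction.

7.198 day

Step 1: For a first-order reaction, t₁/₂ = ln(2)/k
Step 2: t₁/₂ = ln(2)/0.0963
Step 3: t₁/₂ = 0.6931/0.0963 = 7.198 day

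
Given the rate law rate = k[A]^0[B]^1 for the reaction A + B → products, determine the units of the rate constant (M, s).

s⁻¹

Step 1: Overall order = 0 + 1 = 1.
Step 2: rate has units M·s⁻¹; [A]^0[B]^1 has units M^1.
Step 3: k = rate/([A]^0[B]^1), so units of k = M^(1-1)·s⁻¹ = s⁻¹.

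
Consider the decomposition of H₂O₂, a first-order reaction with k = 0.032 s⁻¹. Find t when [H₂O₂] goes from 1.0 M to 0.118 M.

66.78 s

Step 1: For first-order: t = ln([H₂O₂]₀/[H₂O₂])/k
Step 2: t = ln(1.0/0.118)/0.032
Step 3: t = ln(8.475)/0.032
Step 4: t = 2.137/0.032 = 66.78 s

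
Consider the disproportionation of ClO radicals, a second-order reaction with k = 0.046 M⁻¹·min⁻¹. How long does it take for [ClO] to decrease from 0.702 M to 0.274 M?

48.37 min

Step 1: For second-order: t = (1/[ClO] - 1/[ClO]₀)/k
Step 2: t = (1/0.274 - 1/0.702)/0.046
Step 3: t = (3.65 - 1.425)/0.046
Step 4: t = 2.225/0.046 = 48.37 min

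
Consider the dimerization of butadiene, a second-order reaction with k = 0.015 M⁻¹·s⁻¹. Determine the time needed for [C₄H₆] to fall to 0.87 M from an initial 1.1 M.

16.02 s

Step 1: For second-order: t = (1/[C₄H₆] - 1/[C₄H₆]₀)/k
Step 2: t = (1/0.87 - 1/1.1)/0.015
Step 3: t = (1.149 - 0.9091)/0.015
Step 4: t = 0.2403/0.015 = 16.02 s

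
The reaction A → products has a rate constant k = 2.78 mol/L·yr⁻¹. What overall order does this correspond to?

zeroth order (0)

Step 1: The units of k for an nth-order reaction are (concentration)^(1-n)·(time)⁻¹.
Step 2: Here k has units mol/L·yr⁻¹, so the concentration exponent is 1.
Step 3: 1 - n = 1 ⇒ n = 0. The reaction is zeroth order.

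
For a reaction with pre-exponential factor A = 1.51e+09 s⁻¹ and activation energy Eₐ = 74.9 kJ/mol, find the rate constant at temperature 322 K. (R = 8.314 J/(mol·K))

1.07e-03 s⁻¹

Step 1: Use the Arrhenius equation: k = A × exp(-Eₐ/RT)
Step 2: Convert Eₐ to J/mol: 74.9 kJ/mol = 74900 J/mol
Step 3: Calculate the exponent: -Eₐ/(RT) = -74900/(8.314 × 322) = -27.97795
Step 4: k = 1.51e+09 × exp(-27.97795)
Step 5: k = 1.51e+09 × 7.06856e-13 = 1.0674e-03 s⁻¹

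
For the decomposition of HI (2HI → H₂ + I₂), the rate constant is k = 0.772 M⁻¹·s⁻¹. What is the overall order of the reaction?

second order (2)

Step 1: The units of k for an nth-order reaction are (concentration)^(1-n)·(time)⁻¹.
Step 2: Here k has units M⁻¹·s⁻¹, so the concentration exponent is -1.
Step 3: 1 - n = -1 ⇒ n = 2. The reaction is second order.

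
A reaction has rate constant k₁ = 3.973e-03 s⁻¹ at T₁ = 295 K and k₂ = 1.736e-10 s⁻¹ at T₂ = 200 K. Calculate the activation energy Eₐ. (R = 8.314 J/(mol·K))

87.5 kJ/mol

Step 1: Use the two-temperature Arrhenius form: ln(k₂/k₁) = -Eₐ/R × (1/T₂ - 1/T₁)
Step 2: ln(k₂/k₁) = ln(1.736e-10/3.973e-03) = ln(4.36949e-08) = -16.946
Step 3: 1/T₂ - 1/T₁ = 1/200 - 1/295 = 1.610169e-03 K⁻¹
Step 4: Eₐ = -R × ln(k₂/k₁) / (1/T₂ - 1/T₁) = -8.314 × -16.946 / 1.610169e-03
Step 5: Eₐ = 8.7500e+04 J/mol = 87.5 kJ/mol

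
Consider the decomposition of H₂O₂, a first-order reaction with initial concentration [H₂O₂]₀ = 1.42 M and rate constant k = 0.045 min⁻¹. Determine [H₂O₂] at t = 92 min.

0.02261 M

Step 1: For a first-order reaction: [H₂O₂] = [H₂O₂]₀ × e^(-kt)
Step 2: [H₂O₂] = 1.42 × e^(-0.045 × 92)
Step 3: [H₂O₂] = 1.42 × e^(-4.14)
Step 4: [H₂O₂] = 1.42 × 0.0159229 = 0.02261 M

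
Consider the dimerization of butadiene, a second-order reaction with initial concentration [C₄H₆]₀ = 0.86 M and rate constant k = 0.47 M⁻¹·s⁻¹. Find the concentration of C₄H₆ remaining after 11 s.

0.1579 M

Step 1: For a second-order reaction: 1/[C₄H₆] = 1/[C₄H₆]₀ + kt
Step 2: 1/[C₄H₆] = 1/0.86 + 0.47 × 11
Step 3: 1/[C₄H₆] = 1.163 + 5.17 = 6.333
Step 4: [C₄H₆] = 1/6.333 = 0.1579 M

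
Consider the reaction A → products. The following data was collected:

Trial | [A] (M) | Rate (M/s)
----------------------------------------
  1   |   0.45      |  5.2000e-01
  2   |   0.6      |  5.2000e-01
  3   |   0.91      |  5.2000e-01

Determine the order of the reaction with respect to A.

zeroth order (0)

Step 1: Compare trials - when concentration changes, rate stays constant.
Step 2: rate₂/rate₁ = 5.2000e-01/5.2000e-01 = 1
Step 3: [A]₂/[A]₁ = 0.6/0.45 = 1.333
Step 4: Since rate ratio ≈ (conc ratio)^0, the reaction is zeroth order.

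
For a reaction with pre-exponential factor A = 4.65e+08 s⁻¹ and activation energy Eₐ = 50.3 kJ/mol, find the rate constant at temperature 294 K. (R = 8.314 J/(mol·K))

5.38e-01 s⁻¹

Step 1: Use the Arrhenius equation: k = A × exp(-Eₐ/RT)
Step 2: Convert Eₐ to J/mol: 50.3 kJ/mol = 50300 J/mol
Step 3: Calculate the exponent: -Eₐ/(RT) = -50300/(8.314 × 294) = -20.57835
Step 4: k = 4.65e+08 × exp(-20.57835)
Step 5: k = 4.65e+08 × 1.15594e-09 = 5.3751e-01 s⁻¹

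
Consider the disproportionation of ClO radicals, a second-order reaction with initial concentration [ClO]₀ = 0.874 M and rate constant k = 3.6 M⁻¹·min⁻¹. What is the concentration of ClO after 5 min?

0.05224 M

Step 1: For a second-order reaction: 1/[ClO] = 1/[ClO]₀ + kt
Step 2: 1/[ClO] = 1/0.874 + 3.6 × 5
Step 3: 1/[ClO] = 1.144 + 18 = 19.14
Step 4: [ClO] = 1/19.14 = 0.05224 M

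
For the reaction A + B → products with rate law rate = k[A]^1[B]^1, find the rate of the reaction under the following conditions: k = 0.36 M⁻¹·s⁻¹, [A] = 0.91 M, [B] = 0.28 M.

0.09173 M/s

Step 1: The rate law is rate = k[A]^1[B]^1
Step 2: Substitute: rate = 0.36 × (0.91)^1 × (0.28)^1
Step 3: rate = 0.36 × 0.91 × 0.28 = 0.091728 M/s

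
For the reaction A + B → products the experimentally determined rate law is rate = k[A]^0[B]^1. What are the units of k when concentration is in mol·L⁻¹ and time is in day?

day⁻¹

Step 1: Overall order = 0 + 1 = 1.
Step 2: rate has units mol·L⁻¹·day⁻¹; [A]^0[B]^1 has units (mol·L⁻¹)^1.
Step 3: k = rate/([A]^0[B]^1), so units of k = (mol·L⁻¹)^(1-1)·day⁻¹ = day⁻¹.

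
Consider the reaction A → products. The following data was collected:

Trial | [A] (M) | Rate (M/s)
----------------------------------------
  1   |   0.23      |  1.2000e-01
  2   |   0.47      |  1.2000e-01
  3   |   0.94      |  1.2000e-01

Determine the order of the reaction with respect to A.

zeroth order (0)

Step 1: Compare trials - when concentration changes, rate stays constant.
Step 2: rate₂/rate₁ = 1.2000e-01/1.2000e-01 = 1
Step 3: [A]₂/[A]₁ = 0.47/0.23 = 2.043
Step 4: Since rate ratio ≈ (conc ratio)^0, the reaction is zeroth order.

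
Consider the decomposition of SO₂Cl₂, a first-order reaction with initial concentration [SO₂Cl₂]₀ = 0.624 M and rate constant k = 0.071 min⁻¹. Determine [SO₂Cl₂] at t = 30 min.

0.07415 M

Step 1: For a first-order reaction: [SO₂Cl₂] = [SO₂Cl₂]₀ × e^(-kt)
Step 2: [SO₂Cl₂] = 0.624 × e^(-0.071 × 30)
Step 3: [SO₂Cl₂] = 0.624 × e^(-2.13)
Step 4: [SO₂Cl₂] = 0.624 × 0.118837 = 0.07415 M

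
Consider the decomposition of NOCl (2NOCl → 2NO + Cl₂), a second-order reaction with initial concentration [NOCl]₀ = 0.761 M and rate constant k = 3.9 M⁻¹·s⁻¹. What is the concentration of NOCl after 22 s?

0.01148 M

Step 1: For a second-order reaction: 1/[NOCl] = 1/[NOCl]₀ + kt
Step 2: 1/[NOCl] = 1/0.761 + 3.9 × 22
Step 3: 1/[NOCl] = 1.314 + 85.8 = 87.11
Step 4: [NOCl] = 1/87.11 = 0.01148 M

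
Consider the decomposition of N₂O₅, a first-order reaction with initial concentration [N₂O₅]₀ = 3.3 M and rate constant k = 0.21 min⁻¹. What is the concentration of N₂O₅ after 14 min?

0.1745 M

Step 1: For a first-order reaction: [N₂O₅] = [N₂O₅]₀ × e^(-kt)
Step 2: [N₂O₅] = 3.3 × e^(-0.21 × 14)
Step 3: [N₂O₅] = 3.3 × e^(-2.94)
Step 4: [N₂O₅] = 3.3 × 0.0528657 = 0.1745 M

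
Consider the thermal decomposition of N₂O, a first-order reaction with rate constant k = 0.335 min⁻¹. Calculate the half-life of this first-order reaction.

2.069 min

Step 1: For a first-order reaction, t₁/₂ = ln(2)/k
Step 2: t₁/₂ = ln(2)/0.335
Step 3: t₁/₂ = 0.6931/0.335 = 2.069 min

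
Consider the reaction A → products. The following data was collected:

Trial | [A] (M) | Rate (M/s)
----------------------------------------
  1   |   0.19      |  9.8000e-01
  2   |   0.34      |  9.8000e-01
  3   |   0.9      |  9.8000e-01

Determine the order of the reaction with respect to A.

zeroth order (0)

Step 1: Compare trials - when concentration changes, rate stays constant.
Step 2: rate₂/rate₁ = 9.8000e-01/9.8000e-01 = 1
Step 3: [A]₂/[A]₁ = 0.34/0.19 = 1.789
Step 4: Since rate ratio ≈ (conc ratio)^0, the reaction is zeroth order.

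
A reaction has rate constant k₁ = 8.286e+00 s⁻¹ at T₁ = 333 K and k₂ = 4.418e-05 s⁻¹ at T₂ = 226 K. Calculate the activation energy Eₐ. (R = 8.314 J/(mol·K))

71.0 kJ/mol

Step 1: Use the two-temperature Arrhenius form: ln(k₂/k₁) = -Eₐ/R × (1/T₂ - 1/T₁)
Step 2: ln(k₂/k₁) = ln(4.418e-05/8.286e+00) = ln(5.33189e-06) = -12.1418
Step 3: 1/T₂ - 1/T₁ = 1/226 - 1/333 = 1.421776e-03 K⁻¹
Step 4: Eₐ = -R × ln(k₂/k₁) / (1/T₂ - 1/T₁) = -8.314 × -12.1418 / 1.421776e-03
Step 5: Eₐ = 7.1001e+04 J/mol = 71.0 kJ/mol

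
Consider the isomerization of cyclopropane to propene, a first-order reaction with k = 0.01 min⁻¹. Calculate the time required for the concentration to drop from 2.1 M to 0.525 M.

138.6 min

Step 1: For first-order: t = ln([cyclopropane]₀/[cyclopropane])/k
Step 2: t = ln(2.1/0.525)/0.01
Step 3: t = ln(4)/0.01
Step 4: t = 1.386/0.01 = 138.6 min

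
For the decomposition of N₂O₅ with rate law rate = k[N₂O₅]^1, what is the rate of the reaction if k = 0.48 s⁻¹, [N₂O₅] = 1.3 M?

0.624 M/s

Step 1: Identify the rate law: rate = k[N₂O₅]^1
Step 2: Substitute values: rate = 0.48 × (1.3)^1
Step 3: Calculate: rate = 0.48 × 1.3 = 0.624 M/s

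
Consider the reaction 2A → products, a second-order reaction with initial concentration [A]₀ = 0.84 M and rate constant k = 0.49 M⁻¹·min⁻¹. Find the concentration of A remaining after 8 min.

0.1957 M

Step 1: For a second-order reaction: 1/[A] = 1/[A]₀ + kt
Step 2: 1/[A] = 1/0.84 + 0.49 × 8
Step 3: 1/[A] = 1.19 + 3.92 = 5.11
Step 4: [A] = 1/5.11 = 0.1957 M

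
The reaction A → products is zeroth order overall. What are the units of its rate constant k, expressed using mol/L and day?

mol/L·day⁻¹

Step 1: For overall order n, rate = k × (concentration)^n.
Step 2: Rate has units mol/L·day⁻¹; concentration term has units (mol/L)^0.
Step 3: k = rate / (concentration)^n, so units of k = (mol/L)^(1-0)·day⁻¹ = mol/L·day⁻¹.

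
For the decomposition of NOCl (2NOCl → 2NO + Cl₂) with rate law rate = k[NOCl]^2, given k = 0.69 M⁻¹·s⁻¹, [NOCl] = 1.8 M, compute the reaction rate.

2.236 M/s

Step 1: Identify the rate law: rate = k[NOCl]^2
Step 2: Substitute values: rate = 0.69 × (1.8)^2
Step 3: Calculate: rate = 0.69 × 3.24 = 2.2356 M/s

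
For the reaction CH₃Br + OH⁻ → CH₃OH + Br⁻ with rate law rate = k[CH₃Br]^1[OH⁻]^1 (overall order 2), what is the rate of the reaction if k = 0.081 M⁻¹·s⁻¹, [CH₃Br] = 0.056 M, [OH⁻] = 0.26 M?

0.001179 M/s

Step 1: The rate law is rate = k[CH₃Br]^1[OH⁻]^1, overall order = 1+1 = 2
Step 2: Substitute values: rate = 0.081 × (0.056)^1 × (0.26)^1
Step 3: rate = 0.081 × 0.056 × 0.26 = 0.00117936 M/s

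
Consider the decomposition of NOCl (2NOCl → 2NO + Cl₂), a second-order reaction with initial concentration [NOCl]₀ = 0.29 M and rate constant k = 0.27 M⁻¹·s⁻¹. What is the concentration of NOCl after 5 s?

0.2084 M

Step 1: For a second-order reaction: 1/[NOCl] = 1/[NOCl]₀ + kt
Step 2: 1/[NOCl] = 1/0.29 + 0.27 × 5
Step 3: 1/[NOCl] = 3.448 + 1.35 = 4.798
Step 4: [NOCl] = 1/4.798 = 0.2084 M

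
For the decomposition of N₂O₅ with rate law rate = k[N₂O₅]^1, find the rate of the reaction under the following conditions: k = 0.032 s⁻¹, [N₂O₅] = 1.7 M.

0.0544 M/s

Step 1: Identify the rate law: rate = k[N₂O₅]^1
Step 2: Substitute values: rate = 0.032 × (1.7)^1
Step 3: Calculate: rate = 0.032 × 1.7 = 0.0544 M/s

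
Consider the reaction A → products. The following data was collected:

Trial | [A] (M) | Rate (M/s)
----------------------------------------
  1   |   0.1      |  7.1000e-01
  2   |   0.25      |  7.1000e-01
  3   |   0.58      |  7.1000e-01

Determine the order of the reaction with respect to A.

zeroth order (0)

Step 1: Compare trials - when concentration changes, rate stays constant.
Step 2: rate₂/rate₁ = 7.1000e-01/7.1000e-01 = 1
Step 3: [A]₂/[A]₁ = 0.25/0.1 = 2.5
Step 4: Since rate ratio ≈ (conc ratio)^0, the reaction is zeroth order.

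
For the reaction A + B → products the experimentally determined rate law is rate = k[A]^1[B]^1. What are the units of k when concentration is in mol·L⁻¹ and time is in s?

(mol·L⁻¹)⁻¹·s⁻¹

Step 1: Overall order = 1 + 1 = 2.
Step 2: rate has units mol·L⁻¹·s⁻¹; [A]^1[B]^1 has units (mol·L⁻¹)^2.
Step 3: k = rate/([A]^1[B]^1), so units of k = (mol·L⁻¹)^(1-2)·s⁻¹ = (mol·L⁻¹)⁻¹·s⁻¹.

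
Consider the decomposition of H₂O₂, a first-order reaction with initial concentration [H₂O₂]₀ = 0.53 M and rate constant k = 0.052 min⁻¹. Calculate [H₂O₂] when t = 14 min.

0.2559 M

Step 1: For a first-order reaction: [H₂O₂] = [H₂O₂]₀ × e^(-kt)
Step 2: [H₂O₂] = 0.53 × e^(-0.052 × 14)
Step 3: [H₂O₂] = 0.53 × e^(-0.728)
Step 4: [H₂O₂] = 0.53 × 0.482874 = 0.2559 M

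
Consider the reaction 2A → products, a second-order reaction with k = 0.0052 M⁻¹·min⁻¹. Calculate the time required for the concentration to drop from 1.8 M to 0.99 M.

87.41 min

Step 1: For second-order: t = (1/[A] - 1/[A]₀)/k
Step 2: t = (1/0.99 - 1/1.8)/0.0052
Step 3: t = (1.01 - 0.5556)/0.0052
Step 4: t = 0.4545/0.0052 = 87.41 min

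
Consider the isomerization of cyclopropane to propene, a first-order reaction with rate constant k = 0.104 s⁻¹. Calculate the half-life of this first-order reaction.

6.665 s

Step 1: For a first-order reaction, t₁/₂ = ln(2)/k
Step 2: t₁/₂ = ln(2)/0.104
Step 3: t₁/₂ = 0.6931/0.104 = 6.665 s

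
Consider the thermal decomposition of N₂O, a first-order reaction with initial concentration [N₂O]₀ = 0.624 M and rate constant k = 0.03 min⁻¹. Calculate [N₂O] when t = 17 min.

0.3747 M

Step 1: For a first-order reaction: [N₂O] = [N₂O]₀ × e^(-kt)
Step 2: [N₂O] = 0.624 × e^(-0.03 × 17)
Step 3: [N₂O] = 0.624 × e^(-0.51)
Step 4: [N₂O] = 0.624 × 0.600496 = 0.3747 M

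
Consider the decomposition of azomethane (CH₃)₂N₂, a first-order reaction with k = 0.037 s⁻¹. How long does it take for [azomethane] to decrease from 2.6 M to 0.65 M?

37.47 s

Step 1: For first-order: t = ln([azomethane]₀/[azomethane])/k
Step 2: t = ln(2.6/0.65)/0.037
Step 3: t = ln(4)/0.037
Step 4: t = 1.386/0.037 = 37.47 s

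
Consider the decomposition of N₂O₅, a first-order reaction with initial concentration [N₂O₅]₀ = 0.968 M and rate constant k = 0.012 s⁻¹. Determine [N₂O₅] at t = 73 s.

0.4031 M

Step 1: For a first-order reaction: [N₂O₅] = [N₂O₅]₀ × e^(-kt)
Step 2: [N₂O₅] = 0.968 × e^(-0.012 × 73)
Step 3: [N₂O₅] = 0.968 × e^(-0.876)
Step 4: [N₂O₅] = 0.968 × 0.416445 = 0.4031 M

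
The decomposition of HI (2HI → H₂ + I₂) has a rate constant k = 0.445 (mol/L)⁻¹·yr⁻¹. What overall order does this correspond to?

second order (2)

Step 1: The units of k for an nth-order reaction are (concentration)^(1-n)·(time)⁻¹.
Step 2: Here k has units (mol/L)⁻¹·yr⁻¹, so the concentration exponent is -1.
Step 3: 1 - n = -1 ⇒ n = 2. The reaction is second order.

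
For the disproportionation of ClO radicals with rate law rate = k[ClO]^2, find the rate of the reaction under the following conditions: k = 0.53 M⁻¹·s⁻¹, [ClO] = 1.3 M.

0.8957 M/s

Step 1: Identify the rate law: rate = k[ClO]^2
Step 2: Substitute values: rate = 0.53 × (1.3)^2
Step 3: Calculate: rate = 0.53 × 1.69 = 0.8957 M/s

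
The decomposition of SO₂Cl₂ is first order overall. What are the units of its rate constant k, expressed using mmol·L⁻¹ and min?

min⁻¹

Step 1: For overall order n, rate = k × (concentration)^n.
Step 2: Rate has units mmol·L⁻¹·min⁻¹; concentration term has units (mmol·L⁻¹)^1.
Step 3: k = rate / (concentration)^n, so units of k = (mmol·L⁻¹)^(1-1)·min⁻¹ = min⁻¹.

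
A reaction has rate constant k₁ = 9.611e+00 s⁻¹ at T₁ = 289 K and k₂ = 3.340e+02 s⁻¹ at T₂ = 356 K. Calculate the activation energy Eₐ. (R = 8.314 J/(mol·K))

45.3 kJ/mol

Step 1: Use the two-temperature Arrhenius form: ln(k₂/k₁) = -Eₐ/R × (1/T₂ - 1/T₁)
Step 2: ln(k₂/k₁) = ln(3.340e+02/9.611e+00) = ln(34.7518) = 3.54823
Step 3: 1/T₂ - 1/T₁ = 1/356 - 1/289 = -6.512188e-04 K⁻¹
Step 4: Eₐ = -R × ln(k₂/k₁) / (1/T₂ - 1/T₁) = -8.314 × 3.54823 / -6.512188e-04
Step 5: Eₐ = 4.5300e+04 J/mol = 45.3 kJ/mol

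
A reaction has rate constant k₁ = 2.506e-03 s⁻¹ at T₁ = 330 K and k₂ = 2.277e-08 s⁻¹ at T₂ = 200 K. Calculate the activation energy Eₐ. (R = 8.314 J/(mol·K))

49.0 kJ/mol

Step 1: Use the two-temperature Arrhenius form: ln(k₂/k₁) = -Eₐ/R × (1/T₂ - 1/T₁)
Step 2: ln(k₂/k₁) = ln(2.277e-08/2.506e-03) = ln(9.08619e-06) = -11.6088
Step 3: 1/T₂ - 1/T₁ = 1/200 - 1/330 = 1.969697e-03 K⁻¹
Step 4: Eₐ = -R × ln(k₂/k₁) / (1/T₂ - 1/T₁) = -8.314 × -11.6088 / 1.969697e-03
Step 5: Eₐ = 4.9000e+04 J/mol = 49.0 kJ/mol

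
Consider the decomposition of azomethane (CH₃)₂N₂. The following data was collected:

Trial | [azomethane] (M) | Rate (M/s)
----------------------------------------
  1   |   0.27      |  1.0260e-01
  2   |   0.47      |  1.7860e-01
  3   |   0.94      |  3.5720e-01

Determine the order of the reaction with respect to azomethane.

first order (1)

Step 1: Compare trials to find order n where rate₂/rate₁ = ([azomethane]₂/[azomethane]₁)^n
Step 2: rate₂/rate₁ = 1.7860e-01/1.0260e-01 = 1.741
Step 3: [azomethane]₂/[azomethane]₁ = 0.47/0.27 = 1.741
Step 4: n = ln(1.741)/ln(1.741) = 1.00 ≈ 1
Step 5: The reaction is first order in azomethane.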